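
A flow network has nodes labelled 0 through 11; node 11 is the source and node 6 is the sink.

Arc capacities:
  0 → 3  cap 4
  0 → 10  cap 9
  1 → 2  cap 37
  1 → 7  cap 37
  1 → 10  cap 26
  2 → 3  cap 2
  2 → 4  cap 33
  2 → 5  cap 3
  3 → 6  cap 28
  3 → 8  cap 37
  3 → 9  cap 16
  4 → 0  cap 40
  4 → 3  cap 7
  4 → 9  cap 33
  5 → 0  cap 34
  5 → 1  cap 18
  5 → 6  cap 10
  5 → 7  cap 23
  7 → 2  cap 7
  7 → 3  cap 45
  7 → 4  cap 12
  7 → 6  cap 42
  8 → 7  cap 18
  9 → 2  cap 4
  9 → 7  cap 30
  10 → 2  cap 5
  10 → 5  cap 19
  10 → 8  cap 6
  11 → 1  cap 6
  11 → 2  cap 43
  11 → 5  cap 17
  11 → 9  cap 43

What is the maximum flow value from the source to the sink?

Maximum flow value: 78

augment #1: 11→5→6 bottleneck 10, total now 10
augment #2: 11→1→7→6 bottleneck 6, total now 16
augment #3: 11→2→3→6 bottleneck 2, total now 18
augment #4: 11→5→7→6 bottleneck 7, total now 25
augment #5: 11→9→7→6 bottleneck 29, total now 54
augment #6: 11→2→4→3→6 bottleneck 7, total now 61
augment #7: 11→9→7→3→6 bottleneck 1, total now 62
augment #8: 11→2→4→0→3→6 bottleneck 4, total now 66
augment #9: 11→2→5→7→3→6 bottleneck 3, total now 69
augment #10: 11→2→4→0→10→5→7→3→6 bottleneck 9, total now 78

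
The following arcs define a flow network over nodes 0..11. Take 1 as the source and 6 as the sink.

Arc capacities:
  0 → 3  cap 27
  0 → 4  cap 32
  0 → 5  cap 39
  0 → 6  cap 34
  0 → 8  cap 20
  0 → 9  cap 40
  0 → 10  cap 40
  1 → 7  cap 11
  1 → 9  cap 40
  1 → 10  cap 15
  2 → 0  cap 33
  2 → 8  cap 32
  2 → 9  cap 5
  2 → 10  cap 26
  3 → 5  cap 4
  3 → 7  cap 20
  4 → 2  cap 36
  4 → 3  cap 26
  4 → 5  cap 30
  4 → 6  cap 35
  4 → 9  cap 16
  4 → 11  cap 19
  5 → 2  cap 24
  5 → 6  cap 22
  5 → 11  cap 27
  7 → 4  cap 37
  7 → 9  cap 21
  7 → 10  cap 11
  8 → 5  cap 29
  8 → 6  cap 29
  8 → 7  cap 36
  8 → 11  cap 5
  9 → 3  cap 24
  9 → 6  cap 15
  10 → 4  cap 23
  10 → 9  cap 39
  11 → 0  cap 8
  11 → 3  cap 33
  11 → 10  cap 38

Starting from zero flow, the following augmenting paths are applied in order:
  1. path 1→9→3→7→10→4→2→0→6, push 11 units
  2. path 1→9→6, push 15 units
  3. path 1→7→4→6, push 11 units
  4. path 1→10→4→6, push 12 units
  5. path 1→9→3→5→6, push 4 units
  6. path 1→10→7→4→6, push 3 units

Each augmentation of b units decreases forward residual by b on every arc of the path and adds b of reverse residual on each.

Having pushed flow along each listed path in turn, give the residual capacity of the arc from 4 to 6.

after path 1 (1→9→3→7→10→4→2→0→6, push 11): res(4,6)=35
after path 2 (1→9→6, push 15): res(4,6)=35
after path 3 (1→7→4→6, push 11): res(4,6)=24
after path 4 (1→10→4→6, push 12): res(4,6)=12
after path 5 (1→9→3→5→6, push 4): res(4,6)=12
after path 6 (1→10→7→4→6, push 3): res(4,6)=9

Residual capacity of (4,6): 9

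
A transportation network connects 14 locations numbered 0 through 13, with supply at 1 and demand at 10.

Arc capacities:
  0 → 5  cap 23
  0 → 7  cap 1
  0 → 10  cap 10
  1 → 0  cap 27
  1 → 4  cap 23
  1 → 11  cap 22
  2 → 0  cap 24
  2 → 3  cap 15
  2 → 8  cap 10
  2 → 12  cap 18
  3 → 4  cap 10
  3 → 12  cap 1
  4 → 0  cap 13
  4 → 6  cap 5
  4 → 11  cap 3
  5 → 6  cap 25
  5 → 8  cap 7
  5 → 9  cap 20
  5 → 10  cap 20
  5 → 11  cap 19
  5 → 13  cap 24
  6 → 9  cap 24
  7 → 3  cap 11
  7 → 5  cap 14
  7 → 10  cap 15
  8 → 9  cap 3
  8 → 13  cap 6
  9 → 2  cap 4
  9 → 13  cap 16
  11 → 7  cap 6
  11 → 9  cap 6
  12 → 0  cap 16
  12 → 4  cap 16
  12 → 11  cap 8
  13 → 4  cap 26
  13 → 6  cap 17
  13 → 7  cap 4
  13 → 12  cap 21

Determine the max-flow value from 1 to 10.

augment #1: 1→0→10 bottleneck 10, total now 10
augment #2: 1→0→5→10 bottleneck 17, total now 27
augment #3: 1→11→7→10 bottleneck 6, total now 33
augment #4: 1→4→0→5→10 bottleneck 3, total now 36
augment #5: 1→4→0→7→10 bottleneck 1, total now 37
augment #6: 1→11→9→13→7→10 bottleneck 4, total now 41

Maximum flow value: 41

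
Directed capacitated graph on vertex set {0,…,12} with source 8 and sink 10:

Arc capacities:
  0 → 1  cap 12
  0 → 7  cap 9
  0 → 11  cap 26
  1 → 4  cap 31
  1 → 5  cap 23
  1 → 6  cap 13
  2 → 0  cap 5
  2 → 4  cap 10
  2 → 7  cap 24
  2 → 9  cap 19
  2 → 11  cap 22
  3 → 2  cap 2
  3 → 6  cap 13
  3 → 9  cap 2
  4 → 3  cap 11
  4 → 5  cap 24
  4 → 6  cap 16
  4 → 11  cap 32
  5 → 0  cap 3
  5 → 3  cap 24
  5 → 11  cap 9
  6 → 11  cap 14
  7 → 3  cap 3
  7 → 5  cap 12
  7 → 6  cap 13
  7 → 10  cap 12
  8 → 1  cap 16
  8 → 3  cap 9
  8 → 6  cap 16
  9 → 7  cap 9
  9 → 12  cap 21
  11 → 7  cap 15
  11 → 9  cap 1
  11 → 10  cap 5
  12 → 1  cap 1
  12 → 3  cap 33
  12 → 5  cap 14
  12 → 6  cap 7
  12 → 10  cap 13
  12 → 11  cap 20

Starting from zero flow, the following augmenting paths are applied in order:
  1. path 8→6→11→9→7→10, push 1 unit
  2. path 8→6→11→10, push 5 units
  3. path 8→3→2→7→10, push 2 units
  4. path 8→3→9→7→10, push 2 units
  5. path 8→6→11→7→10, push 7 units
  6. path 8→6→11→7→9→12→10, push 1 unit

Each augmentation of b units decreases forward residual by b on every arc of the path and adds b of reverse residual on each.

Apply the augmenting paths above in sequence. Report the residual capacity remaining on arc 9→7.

Residual capacity of (9,7): 7

after path 1 (8→6→11→9→7→10, push 1): res(9,7)=8
after path 2 (8→6→11→10, push 5): res(9,7)=8
after path 3 (8→3→2→7→10, push 2): res(9,7)=8
after path 4 (8→3→9→7→10, push 2): res(9,7)=6
after path 5 (8→6→11→7→10, push 7): res(9,7)=6
after path 6 (8→6→11→7→9→12→10, push 1): res(9,7)=7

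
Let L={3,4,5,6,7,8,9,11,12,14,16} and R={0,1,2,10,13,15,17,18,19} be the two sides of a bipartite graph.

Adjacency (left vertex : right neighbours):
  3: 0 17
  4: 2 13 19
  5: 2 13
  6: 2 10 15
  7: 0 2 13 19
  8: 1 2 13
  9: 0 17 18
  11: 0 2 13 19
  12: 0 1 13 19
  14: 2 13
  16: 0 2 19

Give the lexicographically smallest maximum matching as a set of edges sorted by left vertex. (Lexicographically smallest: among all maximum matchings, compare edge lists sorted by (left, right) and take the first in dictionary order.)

|M| = 8 (so the lex-smallest maximum matching has 8 edges)
process left vertices in ascending order; for each, take the smallest-labelled available neighbour that still permits 8 edges overall, or leave it unmatched if none does
lex-smallest matching: {3-17, 4-2, 5-13, 6-10, 7-0, 8-1, 9-18, 11-19}

Lex-smallest maximum matching: {(3,17), (4,2), (5,13), (6,10), (7,0), (8,1), (9,18), (11,19)}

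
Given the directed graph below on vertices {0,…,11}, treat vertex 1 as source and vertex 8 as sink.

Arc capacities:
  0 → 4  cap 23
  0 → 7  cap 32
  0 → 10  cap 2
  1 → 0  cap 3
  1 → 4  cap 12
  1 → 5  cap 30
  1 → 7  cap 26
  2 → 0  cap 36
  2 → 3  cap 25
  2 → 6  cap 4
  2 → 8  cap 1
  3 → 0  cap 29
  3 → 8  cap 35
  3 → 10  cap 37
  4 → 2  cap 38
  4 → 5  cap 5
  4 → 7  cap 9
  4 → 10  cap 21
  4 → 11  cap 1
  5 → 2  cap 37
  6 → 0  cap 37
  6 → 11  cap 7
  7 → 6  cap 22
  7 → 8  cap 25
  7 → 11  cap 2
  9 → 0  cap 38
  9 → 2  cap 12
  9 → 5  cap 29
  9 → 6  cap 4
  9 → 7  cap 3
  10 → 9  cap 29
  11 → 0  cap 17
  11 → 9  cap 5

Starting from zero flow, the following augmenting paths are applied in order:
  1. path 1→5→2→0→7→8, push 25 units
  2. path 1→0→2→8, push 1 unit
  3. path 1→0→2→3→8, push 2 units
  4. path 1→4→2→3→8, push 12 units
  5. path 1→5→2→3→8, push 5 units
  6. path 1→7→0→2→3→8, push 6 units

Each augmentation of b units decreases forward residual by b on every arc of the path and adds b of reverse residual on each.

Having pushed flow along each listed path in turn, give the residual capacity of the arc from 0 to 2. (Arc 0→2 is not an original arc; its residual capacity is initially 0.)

Residual capacity of (0,2): 16

after path 1 (1→5→2→0→7→8, push 25): res(0,2)=25
after path 2 (1→0→2→8, push 1): res(0,2)=24
after path 3 (1→0→2→3→8, push 2): res(0,2)=22
after path 4 (1→4→2→3→8, push 12): res(0,2)=22
after path 5 (1→5→2→3→8, push 5): res(0,2)=22
after path 6 (1→7→0→2→3→8, push 6): res(0,2)=16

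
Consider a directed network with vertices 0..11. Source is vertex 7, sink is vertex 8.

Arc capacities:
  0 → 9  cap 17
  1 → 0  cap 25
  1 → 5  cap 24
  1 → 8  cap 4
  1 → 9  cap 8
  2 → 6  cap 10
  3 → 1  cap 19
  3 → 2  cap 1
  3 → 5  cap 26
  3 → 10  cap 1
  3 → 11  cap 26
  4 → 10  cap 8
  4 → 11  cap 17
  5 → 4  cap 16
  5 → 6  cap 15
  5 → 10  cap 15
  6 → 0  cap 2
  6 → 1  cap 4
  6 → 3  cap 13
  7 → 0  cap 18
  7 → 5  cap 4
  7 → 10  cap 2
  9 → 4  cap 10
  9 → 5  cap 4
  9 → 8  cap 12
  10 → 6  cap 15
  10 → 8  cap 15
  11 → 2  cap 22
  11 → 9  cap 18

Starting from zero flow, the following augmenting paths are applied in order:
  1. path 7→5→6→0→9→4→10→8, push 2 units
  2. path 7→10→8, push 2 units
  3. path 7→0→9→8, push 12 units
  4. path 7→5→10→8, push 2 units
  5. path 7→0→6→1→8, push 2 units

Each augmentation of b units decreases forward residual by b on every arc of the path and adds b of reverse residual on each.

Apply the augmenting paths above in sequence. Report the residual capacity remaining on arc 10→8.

after path 1 (7→5→6→0→9→4→10→8, push 2): res(10,8)=13
after path 2 (7→10→8, push 2): res(10,8)=11
after path 3 (7→0→9→8, push 12): res(10,8)=11
after path 4 (7→5→10→8, push 2): res(10,8)=9
after path 5 (7→0→6→1→8, push 2): res(10,8)=9

Residual capacity of (10,8): 9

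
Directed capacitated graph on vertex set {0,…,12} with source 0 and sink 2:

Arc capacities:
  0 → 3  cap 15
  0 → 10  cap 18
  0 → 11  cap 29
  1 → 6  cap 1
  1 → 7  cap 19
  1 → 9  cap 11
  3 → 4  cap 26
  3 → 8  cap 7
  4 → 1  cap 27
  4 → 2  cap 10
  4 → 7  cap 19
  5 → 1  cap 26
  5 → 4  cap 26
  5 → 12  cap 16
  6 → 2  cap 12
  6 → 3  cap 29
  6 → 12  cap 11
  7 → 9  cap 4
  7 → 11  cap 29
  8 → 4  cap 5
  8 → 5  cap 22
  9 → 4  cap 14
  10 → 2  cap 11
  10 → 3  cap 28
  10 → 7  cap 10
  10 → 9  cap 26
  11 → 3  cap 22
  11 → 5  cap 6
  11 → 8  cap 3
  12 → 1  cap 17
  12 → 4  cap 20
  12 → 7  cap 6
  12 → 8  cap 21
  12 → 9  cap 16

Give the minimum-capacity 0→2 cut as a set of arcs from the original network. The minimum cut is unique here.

Min-cut arcs: {(1,6), (4,2), (10,2)} (total capacity 22)

augment #1: 0→10→2 push 11
augment #2: 0→3→4→2 push 10
augment #3: 0→3→4→1→6→2 push 1
max flow = 22; residual-reachable set from 0 gives S-side
cut edges (S→T): {(1,6), (4,2), (10,2)} total cap 22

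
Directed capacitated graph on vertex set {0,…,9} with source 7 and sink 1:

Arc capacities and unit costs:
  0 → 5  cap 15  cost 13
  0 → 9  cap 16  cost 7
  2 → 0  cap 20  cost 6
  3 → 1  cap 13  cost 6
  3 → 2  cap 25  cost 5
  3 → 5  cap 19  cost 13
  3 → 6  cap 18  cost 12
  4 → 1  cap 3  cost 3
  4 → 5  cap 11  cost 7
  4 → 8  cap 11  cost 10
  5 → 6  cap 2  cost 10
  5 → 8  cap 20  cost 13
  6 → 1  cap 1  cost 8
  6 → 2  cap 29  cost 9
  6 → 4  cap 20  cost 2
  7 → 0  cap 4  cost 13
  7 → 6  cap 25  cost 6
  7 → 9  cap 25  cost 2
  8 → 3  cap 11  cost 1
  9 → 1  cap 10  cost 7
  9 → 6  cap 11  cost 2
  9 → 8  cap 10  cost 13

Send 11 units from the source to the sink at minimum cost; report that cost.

shortest-cost path #1: 7→9→1 push 10 @ unit cost 9 (adds 90)
shortest-cost path #2: 7→9→6→4→1 push 1 @ unit cost 9 (adds 9)
total cost = 99

Minimum cost for 11 units: 99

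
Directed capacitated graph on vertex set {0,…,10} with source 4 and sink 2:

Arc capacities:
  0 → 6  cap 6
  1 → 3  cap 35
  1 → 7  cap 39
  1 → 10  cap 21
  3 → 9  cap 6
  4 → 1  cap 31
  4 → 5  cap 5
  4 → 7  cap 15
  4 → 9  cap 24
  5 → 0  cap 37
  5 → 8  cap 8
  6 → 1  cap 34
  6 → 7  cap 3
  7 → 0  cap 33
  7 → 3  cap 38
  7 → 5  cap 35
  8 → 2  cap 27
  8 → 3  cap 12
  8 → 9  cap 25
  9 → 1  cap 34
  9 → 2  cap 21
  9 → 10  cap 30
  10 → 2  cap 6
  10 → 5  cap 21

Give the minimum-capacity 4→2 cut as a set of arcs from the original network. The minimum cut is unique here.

Min-cut arcs: {(5,8), (9,2), (10,2)} (total capacity 35)

augment #1: 4→9→2 push 21
augment #2: 4→1→10→2 push 6
augment #3: 4→5→8→2 push 5
augment #4: 4→7→5→8→2 push 3
max flow = 35; residual-reachable set from 4 gives S-side
cut edges (S→T): {(5,8), (9,2), (10,2)} total cap 35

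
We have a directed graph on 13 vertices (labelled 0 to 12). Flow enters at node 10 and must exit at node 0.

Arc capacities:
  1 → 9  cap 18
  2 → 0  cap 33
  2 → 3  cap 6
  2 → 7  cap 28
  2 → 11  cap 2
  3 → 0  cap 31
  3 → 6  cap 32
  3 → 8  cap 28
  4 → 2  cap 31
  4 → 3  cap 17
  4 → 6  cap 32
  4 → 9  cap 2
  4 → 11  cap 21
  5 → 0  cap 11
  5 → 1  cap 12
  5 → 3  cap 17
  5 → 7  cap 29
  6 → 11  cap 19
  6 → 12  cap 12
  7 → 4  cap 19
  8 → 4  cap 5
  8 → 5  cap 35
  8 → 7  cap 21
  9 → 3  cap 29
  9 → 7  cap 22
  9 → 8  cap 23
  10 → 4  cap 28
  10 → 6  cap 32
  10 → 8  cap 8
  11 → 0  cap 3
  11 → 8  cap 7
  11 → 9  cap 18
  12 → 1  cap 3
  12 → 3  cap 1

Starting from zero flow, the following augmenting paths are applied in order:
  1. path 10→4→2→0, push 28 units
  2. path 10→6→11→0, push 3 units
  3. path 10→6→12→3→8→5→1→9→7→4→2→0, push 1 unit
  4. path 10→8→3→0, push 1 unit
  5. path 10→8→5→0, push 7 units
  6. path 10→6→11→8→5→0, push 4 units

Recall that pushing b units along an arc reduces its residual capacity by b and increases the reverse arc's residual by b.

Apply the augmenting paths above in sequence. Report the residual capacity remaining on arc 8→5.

after path 1 (10→4→2→0, push 28): res(8,5)=35
after path 2 (10→6→11→0, push 3): res(8,5)=35
after path 3 (10→6→12→3→8→5→1→9→7→4→2→0, push 1): res(8,5)=34
after path 4 (10→8→3→0, push 1): res(8,5)=34
after path 5 (10→8→5→0, push 7): res(8,5)=27
after path 6 (10→6→11→8→5→0, push 4): res(8,5)=23

Residual capacity of (8,5): 23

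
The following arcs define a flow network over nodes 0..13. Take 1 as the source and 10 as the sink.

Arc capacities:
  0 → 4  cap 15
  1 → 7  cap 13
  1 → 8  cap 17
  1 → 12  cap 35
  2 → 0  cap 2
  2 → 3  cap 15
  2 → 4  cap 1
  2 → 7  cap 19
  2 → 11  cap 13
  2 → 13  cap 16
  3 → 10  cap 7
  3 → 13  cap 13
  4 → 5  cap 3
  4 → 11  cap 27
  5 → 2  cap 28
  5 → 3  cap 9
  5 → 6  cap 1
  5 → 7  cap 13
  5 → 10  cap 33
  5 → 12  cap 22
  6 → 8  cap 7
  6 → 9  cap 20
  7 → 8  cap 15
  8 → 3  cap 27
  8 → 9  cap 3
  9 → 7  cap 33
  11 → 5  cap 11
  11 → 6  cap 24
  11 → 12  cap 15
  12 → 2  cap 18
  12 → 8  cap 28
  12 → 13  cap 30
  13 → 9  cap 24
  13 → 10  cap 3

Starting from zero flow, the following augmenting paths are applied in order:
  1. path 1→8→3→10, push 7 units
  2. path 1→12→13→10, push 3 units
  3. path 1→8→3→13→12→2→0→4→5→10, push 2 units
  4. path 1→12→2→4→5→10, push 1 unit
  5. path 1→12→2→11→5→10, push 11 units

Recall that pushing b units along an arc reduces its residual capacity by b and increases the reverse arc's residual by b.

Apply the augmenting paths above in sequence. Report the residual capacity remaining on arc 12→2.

Residual capacity of (12,2): 4

after path 1 (1→8→3→10, push 7): res(12,2)=18
after path 2 (1→12→13→10, push 3): res(12,2)=18
after path 3 (1→8→3→13→12→2→0→4→5→10, push 2): res(12,2)=16
after path 4 (1→12→2→4→5→10, push 1): res(12,2)=15
after path 5 (1→12→2→11→5→10, push 11): res(12,2)=4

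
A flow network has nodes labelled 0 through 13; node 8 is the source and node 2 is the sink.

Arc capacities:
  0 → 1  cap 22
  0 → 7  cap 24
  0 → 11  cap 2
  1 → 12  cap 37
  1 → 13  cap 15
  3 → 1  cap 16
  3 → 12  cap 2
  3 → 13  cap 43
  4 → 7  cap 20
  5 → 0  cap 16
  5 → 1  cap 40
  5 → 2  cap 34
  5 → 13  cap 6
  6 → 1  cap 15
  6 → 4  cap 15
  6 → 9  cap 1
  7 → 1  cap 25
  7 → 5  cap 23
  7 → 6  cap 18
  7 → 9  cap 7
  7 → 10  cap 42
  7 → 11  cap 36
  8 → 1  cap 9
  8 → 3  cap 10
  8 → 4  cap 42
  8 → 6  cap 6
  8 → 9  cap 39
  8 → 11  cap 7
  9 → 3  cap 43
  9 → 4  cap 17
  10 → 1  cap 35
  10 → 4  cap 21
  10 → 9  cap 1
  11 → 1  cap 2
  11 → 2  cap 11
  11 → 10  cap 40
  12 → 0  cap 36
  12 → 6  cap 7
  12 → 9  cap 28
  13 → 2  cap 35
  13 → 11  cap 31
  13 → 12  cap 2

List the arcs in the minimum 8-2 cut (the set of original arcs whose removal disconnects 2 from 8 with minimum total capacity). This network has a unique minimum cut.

augment #1: 8→11→2 push 7
augment #2: 8→1→13→2 push 9
augment #3: 8→3→13→2 push 10
augment #4: 8→4→7→5→2 push 20
augment #5: 8→6→1→13→2 push 6
augment #6: 8→9→3→13→2 push 10
augment #7: 8→9→3→13→11→2 push 4
augment #8: 8→9→3→12→0→7→5→2 push 2
augment #9: 8→9→3→1→12→0→7→5→2 push 1
max flow = 69; residual-reachable set from 8 gives S-side
cut edges (S→T): {(7,5), (11,2), (13,2)} total cap 69

Min-cut arcs: {(7,5), (11,2), (13,2)} (total capacity 69)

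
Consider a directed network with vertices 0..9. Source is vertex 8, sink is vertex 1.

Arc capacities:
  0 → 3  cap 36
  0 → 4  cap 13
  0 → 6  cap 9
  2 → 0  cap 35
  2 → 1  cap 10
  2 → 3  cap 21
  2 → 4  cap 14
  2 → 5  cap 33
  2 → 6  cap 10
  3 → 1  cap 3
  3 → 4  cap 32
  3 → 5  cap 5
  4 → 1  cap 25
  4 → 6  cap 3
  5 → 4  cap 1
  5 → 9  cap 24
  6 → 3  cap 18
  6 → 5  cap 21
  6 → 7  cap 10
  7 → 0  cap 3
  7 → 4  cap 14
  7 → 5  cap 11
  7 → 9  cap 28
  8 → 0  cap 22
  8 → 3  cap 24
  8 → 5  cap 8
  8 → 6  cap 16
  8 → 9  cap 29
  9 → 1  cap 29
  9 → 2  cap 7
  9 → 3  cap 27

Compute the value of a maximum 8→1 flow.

augment #1: 8→3→1 bottleneck 3, total now 3
augment #2: 8→9→1 bottleneck 29, total now 32
augment #3: 8→0→4→1 bottleneck 13, total now 45
augment #4: 8→3→4→1 bottleneck 12, total now 57
augment #5: 8→5→9→2→1 bottleneck 7, total now 64

Maximum flow value: 64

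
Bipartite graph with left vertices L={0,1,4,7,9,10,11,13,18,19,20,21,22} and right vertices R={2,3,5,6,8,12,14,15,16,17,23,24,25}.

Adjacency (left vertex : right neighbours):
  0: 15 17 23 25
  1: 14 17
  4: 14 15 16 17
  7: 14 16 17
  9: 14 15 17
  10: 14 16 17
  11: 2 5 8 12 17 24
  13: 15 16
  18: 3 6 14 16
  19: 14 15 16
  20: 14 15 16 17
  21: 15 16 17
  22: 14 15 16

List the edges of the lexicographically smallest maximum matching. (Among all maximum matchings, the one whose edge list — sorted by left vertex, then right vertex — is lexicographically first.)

Lex-smallest maximum matching: {(0,23), (1,14), (4,15), (7,16), (9,17), (11,2), (18,3)}

|M| = 7 (so the lex-smallest maximum matching has 7 edges)
process left vertices in ascending order; for each, take the smallest-labelled available neighbour that still permits 7 edges overall, or leave it unmatched if none does
lex-smallest matching: {0-23, 1-14, 4-15, 7-16, 9-17, 11-2, 18-3}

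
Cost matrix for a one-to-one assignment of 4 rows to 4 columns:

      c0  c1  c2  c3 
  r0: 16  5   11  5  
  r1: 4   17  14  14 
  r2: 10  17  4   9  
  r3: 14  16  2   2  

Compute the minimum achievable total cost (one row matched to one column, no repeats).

optimal assignment: row0→col1 (cost 5), row1→col0 (cost 4), row2→col2 (cost 4), row3→col3 (cost 2)
total = 5 + 4 + 4 + 2 = 15

Minimum assignment cost: 15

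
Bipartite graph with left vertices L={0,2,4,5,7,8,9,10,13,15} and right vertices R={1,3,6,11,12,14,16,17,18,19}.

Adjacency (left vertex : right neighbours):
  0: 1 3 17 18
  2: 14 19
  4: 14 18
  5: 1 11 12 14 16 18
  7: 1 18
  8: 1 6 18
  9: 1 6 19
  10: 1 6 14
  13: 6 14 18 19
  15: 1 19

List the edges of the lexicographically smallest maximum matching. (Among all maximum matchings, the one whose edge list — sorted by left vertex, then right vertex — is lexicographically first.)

Lex-smallest maximum matching: {(0,3), (2,14), (4,18), (5,11), (7,1), (8,6), (9,19)}

|M| = 7 (so the lex-smallest maximum matching has 7 edges)
process left vertices in ascending order; for each, take the smallest-labelled available neighbour that still permits 7 edges overall, or leave it unmatched if none does
lex-smallest matching: {0-3, 2-14, 4-18, 5-11, 7-1, 8-6, 9-19}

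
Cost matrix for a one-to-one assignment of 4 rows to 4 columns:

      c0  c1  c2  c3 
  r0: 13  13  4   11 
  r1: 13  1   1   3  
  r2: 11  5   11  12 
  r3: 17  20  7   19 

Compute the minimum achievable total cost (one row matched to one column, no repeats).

Minimum assignment cost: 28

optimal assignment: row0→col0 (cost 13), row1→col3 (cost 3), row2→col1 (cost 5), row3→col2 (cost 7)
total = 13 + 3 + 5 + 7 = 28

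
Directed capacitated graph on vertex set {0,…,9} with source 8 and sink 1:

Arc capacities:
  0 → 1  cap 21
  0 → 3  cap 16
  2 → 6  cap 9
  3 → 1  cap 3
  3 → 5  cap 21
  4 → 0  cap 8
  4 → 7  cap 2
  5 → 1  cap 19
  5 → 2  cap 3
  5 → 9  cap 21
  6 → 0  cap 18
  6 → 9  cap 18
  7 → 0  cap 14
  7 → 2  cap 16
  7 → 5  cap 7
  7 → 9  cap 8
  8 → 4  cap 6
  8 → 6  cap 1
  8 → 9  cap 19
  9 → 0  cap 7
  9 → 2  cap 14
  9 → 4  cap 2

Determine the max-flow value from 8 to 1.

augment #1: 8→4→0→1 bottleneck 6, total now 6
augment #2: 8→6→0→1 bottleneck 1, total now 7
augment #3: 8→9→0→1 bottleneck 7, total now 14
augment #4: 8→9→4→0→1 bottleneck 2, total now 16
augment #5: 8→9→2→6→0→1 bottleneck 5, total now 21
augment #6: 8→9→2→6→0→3→1 bottleneck 3, total now 24
augment #7: 8→9→2→6→0→3→5→1 bottleneck 1, total now 25

Maximum flow value: 25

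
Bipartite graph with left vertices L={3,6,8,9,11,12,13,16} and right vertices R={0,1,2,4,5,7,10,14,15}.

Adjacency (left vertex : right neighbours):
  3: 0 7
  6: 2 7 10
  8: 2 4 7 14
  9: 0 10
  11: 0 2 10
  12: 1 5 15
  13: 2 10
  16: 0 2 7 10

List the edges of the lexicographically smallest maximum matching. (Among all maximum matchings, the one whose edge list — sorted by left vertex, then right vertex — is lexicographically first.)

Lex-smallest maximum matching: {(3,0), (6,2), (8,4), (9,10), (12,1), (16,7)}

|M| = 6 (so the lex-smallest maximum matching has 6 edges)
process left vertices in ascending order; for each, take the smallest-labelled available neighbour that still permits 6 edges overall, or leave it unmatched if none does
lex-smallest matching: {3-0, 6-2, 8-4, 9-10, 12-1, 16-7}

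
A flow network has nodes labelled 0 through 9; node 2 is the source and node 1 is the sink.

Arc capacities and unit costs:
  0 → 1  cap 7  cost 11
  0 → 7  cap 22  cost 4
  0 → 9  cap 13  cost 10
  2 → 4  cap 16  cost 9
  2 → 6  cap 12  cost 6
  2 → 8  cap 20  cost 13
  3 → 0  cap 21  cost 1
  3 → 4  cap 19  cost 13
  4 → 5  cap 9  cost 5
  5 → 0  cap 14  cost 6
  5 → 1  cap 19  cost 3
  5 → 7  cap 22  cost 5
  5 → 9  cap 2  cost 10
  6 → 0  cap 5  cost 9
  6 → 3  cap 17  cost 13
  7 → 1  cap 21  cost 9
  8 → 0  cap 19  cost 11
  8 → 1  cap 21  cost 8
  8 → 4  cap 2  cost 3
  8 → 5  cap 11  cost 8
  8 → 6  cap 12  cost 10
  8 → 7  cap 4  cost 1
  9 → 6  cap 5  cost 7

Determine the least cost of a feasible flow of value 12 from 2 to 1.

Minimum cost for 12 units: 216

shortest-cost path #1: 2→4→5→1 push 9 @ unit cost 17 (adds 153)
shortest-cost path #2: 2→8→1 push 3 @ unit cost 21 (adds 63)
total cost = 216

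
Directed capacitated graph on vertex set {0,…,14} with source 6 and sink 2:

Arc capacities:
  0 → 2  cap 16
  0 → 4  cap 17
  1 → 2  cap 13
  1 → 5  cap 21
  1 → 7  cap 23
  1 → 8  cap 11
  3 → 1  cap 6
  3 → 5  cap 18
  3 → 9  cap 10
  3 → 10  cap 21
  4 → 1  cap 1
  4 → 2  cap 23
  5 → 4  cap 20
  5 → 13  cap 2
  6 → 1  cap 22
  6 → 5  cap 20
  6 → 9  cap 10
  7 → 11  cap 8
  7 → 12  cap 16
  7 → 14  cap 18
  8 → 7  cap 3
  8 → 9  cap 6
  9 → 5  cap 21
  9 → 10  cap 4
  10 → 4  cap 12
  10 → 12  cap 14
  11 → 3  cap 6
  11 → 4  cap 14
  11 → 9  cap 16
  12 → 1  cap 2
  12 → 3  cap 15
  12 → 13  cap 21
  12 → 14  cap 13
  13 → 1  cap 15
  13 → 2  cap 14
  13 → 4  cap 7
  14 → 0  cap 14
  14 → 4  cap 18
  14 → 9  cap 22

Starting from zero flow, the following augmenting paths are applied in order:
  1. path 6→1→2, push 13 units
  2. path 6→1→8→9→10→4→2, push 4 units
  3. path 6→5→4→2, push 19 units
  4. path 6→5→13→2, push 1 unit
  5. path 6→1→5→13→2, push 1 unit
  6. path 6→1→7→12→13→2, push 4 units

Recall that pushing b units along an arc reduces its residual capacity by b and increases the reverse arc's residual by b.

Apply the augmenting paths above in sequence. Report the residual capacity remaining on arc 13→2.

after path 1 (6→1→2, push 13): res(13,2)=14
after path 2 (6→1→8→9→10→4→2, push 4): res(13,2)=14
after path 3 (6→5→4→2, push 19): res(13,2)=14
after path 4 (6→5→13→2, push 1): res(13,2)=13
after path 5 (6→1→5→13→2, push 1): res(13,2)=12
after path 6 (6→1→7→12→13→2, push 4): res(13,2)=8

Residual capacity of (13,2): 8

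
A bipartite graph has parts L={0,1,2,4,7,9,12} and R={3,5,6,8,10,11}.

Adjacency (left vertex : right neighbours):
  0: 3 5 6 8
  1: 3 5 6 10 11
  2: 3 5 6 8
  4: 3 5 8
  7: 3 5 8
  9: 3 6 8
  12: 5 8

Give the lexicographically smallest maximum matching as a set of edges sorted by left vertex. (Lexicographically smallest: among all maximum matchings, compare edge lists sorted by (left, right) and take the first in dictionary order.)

|M| = 5 (so the lex-smallest maximum matching has 5 edges)
process left vertices in ascending order; for each, take the smallest-labelled available neighbour that still permits 5 edges overall, or leave it unmatched if none does
lex-smallest matching: {0-3, 1-10, 2-5, 4-8, 9-6}

Lex-smallest maximum matching: {(0,3), (1,10), (2,5), (4,8), (9,6)}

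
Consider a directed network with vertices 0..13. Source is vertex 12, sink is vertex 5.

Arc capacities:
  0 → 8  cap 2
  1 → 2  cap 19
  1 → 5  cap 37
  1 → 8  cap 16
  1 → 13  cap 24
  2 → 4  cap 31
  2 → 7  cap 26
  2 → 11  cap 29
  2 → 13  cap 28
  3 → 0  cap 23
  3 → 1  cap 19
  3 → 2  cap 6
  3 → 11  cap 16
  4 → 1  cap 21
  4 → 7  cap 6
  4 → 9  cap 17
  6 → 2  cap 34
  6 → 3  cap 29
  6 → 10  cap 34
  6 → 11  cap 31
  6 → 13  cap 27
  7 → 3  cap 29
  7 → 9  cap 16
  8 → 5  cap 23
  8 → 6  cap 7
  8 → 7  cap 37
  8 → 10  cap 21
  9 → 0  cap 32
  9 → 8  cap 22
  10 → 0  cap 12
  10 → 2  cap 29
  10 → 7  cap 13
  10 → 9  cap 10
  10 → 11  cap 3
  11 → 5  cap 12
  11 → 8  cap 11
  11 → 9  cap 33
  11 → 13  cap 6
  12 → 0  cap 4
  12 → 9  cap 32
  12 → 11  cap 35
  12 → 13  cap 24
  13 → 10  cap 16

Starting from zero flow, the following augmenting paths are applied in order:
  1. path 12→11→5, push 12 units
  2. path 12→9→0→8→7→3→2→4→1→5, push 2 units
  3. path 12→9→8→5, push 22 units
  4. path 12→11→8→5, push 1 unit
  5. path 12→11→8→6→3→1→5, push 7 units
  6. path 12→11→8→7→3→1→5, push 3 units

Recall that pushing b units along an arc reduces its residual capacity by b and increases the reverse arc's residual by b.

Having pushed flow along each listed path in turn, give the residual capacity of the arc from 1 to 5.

after path 1 (12→11→5, push 12): res(1,5)=37
after path 2 (12→9→0→8→7→3→2→4→1→5, push 2): res(1,5)=35
after path 3 (12→9→8→5, push 22): res(1,5)=35
after path 4 (12→11→8→5, push 1): res(1,5)=35
after path 5 (12→11→8→6→3→1→5, push 7): res(1,5)=28
after path 6 (12→11→8→7→3→1→5, push 3): res(1,5)=25

Residual capacity of (1,5): 25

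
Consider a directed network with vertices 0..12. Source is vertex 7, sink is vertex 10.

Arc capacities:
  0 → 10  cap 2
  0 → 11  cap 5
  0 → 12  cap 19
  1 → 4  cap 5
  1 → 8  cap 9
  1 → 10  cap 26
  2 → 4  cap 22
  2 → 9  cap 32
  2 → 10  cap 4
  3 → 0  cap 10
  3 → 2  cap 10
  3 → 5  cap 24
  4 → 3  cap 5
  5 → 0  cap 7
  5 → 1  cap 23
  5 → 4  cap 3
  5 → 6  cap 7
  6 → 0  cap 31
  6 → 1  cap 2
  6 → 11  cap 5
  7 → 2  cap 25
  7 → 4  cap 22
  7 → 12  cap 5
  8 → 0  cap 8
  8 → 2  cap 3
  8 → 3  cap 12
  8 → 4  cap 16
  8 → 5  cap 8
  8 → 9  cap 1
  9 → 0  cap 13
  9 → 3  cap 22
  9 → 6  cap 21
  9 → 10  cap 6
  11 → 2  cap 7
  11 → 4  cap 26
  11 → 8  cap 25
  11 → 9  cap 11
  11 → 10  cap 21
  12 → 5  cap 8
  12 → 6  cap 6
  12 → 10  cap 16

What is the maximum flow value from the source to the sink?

Maximum flow value: 35

augment #1: 7→2→10 bottleneck 4, total now 4
augment #2: 7→12→10 bottleneck 5, total now 9
augment #3: 7→2→9→10 bottleneck 6, total now 15
augment #4: 7→2→9→0→10 bottleneck 2, total now 17
augment #5: 7→2→9→0→11→10 bottleneck 5, total now 22
augment #6: 7→2→9→0→12→10 bottleneck 6, total now 28
augment #7: 7→2→9→6→1→10 bottleneck 2, total now 30
augment #8: 7→4→3→0→12→10 bottleneck 5, total now 35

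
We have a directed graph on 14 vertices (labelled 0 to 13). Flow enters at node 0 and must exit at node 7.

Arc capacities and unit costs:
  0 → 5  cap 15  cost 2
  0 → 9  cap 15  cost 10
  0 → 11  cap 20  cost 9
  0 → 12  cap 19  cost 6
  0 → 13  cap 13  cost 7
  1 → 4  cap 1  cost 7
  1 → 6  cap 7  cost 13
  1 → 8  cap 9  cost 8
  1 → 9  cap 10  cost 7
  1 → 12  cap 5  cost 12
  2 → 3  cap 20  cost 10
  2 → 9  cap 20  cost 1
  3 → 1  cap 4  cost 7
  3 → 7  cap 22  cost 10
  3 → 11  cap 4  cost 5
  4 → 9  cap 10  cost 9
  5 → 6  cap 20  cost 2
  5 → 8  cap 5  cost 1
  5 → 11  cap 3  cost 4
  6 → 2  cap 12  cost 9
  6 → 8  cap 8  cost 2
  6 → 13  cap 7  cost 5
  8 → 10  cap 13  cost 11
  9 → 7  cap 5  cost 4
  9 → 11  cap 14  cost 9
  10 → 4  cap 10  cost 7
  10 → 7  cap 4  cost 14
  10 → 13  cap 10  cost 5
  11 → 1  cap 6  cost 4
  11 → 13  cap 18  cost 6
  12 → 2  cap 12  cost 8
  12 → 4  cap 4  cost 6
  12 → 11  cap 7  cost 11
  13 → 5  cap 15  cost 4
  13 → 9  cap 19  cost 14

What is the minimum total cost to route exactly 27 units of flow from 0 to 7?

shortest-cost path #1: 0→9→7 push 5 @ unit cost 14 (adds 70)
shortest-cost path #2: 0→5→8→10→7 push 4 @ unit cost 28 (adds 112)
shortest-cost path #3: 0→5→6→2→3→7 push 11 @ unit cost 33 (adds 363)
shortest-cost path #4: 0→12→2→3→7 push 7 @ unit cost 34 (adds 238)
total cost = 783

Minimum cost for 27 units: 783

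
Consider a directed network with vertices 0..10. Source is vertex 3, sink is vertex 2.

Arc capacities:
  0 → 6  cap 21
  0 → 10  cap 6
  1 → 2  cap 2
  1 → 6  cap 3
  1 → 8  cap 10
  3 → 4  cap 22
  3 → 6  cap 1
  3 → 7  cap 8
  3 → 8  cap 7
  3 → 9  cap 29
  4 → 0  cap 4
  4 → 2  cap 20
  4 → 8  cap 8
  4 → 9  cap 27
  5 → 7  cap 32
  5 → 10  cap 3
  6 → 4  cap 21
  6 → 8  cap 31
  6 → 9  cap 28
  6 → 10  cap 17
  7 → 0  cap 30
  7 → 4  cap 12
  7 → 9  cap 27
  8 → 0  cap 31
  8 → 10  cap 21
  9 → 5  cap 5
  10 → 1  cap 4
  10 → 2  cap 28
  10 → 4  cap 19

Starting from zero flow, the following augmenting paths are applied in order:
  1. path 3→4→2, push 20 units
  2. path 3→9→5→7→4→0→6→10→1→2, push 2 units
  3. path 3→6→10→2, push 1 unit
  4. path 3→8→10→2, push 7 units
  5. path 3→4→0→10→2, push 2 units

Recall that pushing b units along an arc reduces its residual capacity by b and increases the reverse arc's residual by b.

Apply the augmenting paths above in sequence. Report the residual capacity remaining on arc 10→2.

Residual capacity of (10,2): 18

after path 1 (3→4→2, push 20): res(10,2)=28
after path 2 (3→9→5→7→4→0→6→10→1→2, push 2): res(10,2)=28
after path 3 (3→6→10→2, push 1): res(10,2)=27
after path 4 (3→8→10→2, push 7): res(10,2)=20
after path 5 (3→4→0→10→2, push 2): res(10,2)=18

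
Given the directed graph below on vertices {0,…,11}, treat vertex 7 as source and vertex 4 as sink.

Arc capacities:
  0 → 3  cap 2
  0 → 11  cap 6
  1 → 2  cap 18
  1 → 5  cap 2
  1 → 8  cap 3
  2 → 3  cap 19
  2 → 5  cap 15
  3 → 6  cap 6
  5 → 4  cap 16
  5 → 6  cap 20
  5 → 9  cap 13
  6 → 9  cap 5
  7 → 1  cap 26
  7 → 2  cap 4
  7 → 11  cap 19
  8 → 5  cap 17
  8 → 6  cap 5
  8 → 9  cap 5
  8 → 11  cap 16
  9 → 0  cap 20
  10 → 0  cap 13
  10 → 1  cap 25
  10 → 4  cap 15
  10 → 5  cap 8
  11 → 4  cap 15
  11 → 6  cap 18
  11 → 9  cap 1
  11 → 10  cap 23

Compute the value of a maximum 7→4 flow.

Maximum flow value: 44

augment #1: 7→11→4 bottleneck 15, total now 15
augment #2: 7→1→5→4 bottleneck 2, total now 17
augment #3: 7→2→5→4 bottleneck 4, total now 21
augment #4: 7→11→10→4 bottleneck 4, total now 25
augment #5: 7→1→2→5→4 bottleneck 10, total now 35
augment #6: 7→1→8→11→10→4 bottleneck 3, total now 38
augment #7: 7→1→2→5→9→0→11→10→4 bottleneck 1, total now 39
augment #8: 7→1→2→3→6→9→0→11→10→4 bottleneck 5, total now 44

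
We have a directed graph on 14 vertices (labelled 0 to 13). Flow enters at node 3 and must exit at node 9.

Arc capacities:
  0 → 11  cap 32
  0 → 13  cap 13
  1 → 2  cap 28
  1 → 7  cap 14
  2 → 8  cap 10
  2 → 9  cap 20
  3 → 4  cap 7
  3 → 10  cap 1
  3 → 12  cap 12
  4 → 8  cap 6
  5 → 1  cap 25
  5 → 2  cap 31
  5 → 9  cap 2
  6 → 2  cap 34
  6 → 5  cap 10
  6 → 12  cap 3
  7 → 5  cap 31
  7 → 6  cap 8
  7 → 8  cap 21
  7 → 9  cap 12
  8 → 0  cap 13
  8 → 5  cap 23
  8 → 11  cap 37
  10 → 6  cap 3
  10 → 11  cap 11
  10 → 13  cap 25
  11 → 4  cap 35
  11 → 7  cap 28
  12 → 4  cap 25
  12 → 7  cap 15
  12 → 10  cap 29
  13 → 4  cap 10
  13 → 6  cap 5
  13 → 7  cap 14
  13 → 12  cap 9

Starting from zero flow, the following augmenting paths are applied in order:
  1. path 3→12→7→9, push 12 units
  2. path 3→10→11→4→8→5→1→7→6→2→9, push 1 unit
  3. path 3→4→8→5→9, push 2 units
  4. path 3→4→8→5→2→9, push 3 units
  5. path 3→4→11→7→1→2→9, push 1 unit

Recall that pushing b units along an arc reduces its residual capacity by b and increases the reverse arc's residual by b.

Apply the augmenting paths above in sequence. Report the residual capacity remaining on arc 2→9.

Residual capacity of (2,9): 15

after path 1 (3→12→7→9, push 12): res(2,9)=20
after path 2 (3→10→11→4→8→5→1→7→6→2→9, push 1): res(2,9)=19
after path 3 (3→4→8→5→9, push 2): res(2,9)=19
after path 4 (3→4→8→5→2→9, push 3): res(2,9)=16
after path 5 (3→4→11→7→1→2→9, push 1): res(2,9)=15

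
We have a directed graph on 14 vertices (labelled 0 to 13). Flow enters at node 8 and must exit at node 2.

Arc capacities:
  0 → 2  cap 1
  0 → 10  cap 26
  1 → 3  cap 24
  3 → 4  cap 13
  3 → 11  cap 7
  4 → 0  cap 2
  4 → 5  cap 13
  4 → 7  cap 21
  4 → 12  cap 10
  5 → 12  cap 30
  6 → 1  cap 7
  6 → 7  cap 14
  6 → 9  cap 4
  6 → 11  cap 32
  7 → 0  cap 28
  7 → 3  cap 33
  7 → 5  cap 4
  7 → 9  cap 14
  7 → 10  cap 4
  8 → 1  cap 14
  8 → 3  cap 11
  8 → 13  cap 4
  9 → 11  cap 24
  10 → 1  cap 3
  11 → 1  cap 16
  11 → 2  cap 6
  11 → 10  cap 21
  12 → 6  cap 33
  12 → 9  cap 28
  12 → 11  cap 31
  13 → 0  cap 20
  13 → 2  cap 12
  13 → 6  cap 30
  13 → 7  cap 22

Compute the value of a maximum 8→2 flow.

Maximum flow value: 11

augment #1: 8→13→2 bottleneck 4, total now 4
augment #2: 8→3→11→2 bottleneck 6, total now 10
augment #3: 8→3→4→0→2 bottleneck 1, total now 11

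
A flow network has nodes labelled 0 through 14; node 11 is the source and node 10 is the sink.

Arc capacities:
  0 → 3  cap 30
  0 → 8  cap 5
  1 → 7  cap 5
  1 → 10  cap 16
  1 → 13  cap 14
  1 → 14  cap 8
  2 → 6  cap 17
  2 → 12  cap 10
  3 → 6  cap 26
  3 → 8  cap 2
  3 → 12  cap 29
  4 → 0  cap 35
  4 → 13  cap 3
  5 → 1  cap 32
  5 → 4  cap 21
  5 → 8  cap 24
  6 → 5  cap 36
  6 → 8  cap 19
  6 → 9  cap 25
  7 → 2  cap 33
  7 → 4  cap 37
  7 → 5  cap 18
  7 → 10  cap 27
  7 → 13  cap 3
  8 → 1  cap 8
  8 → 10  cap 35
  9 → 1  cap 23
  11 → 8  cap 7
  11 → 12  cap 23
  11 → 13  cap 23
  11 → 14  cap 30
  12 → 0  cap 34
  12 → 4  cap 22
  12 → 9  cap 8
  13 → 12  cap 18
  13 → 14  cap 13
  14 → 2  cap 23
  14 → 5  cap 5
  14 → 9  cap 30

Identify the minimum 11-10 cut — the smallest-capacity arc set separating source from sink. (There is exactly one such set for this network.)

augment #1: 11→8→10 push 7
augment #2: 11→12→0→8→10 push 5
augment #3: 11→12→9→1→10 push 8
augment #4: 11→14→5→1→10 push 5
augment #5: 11→14→9→1→10 push 3
augment #6: 11→12→0→3→8→10 push 2
augment #7: 11→14→2→6→8→10 push 17
augment #8: 11→14→9→1→7→10 push 5
augment #9: 11→12→0→3→6→8→10 push 2
augment #10: 11→12→0→3→6→5→8→10 push 2
max flow = 56; residual-reachable set from 11 gives S-side
cut edges (S→T): {(1,7), (1,10), (8,10)} total cap 56

Min-cut arcs: {(1,7), (1,10), (8,10)} (total capacity 56)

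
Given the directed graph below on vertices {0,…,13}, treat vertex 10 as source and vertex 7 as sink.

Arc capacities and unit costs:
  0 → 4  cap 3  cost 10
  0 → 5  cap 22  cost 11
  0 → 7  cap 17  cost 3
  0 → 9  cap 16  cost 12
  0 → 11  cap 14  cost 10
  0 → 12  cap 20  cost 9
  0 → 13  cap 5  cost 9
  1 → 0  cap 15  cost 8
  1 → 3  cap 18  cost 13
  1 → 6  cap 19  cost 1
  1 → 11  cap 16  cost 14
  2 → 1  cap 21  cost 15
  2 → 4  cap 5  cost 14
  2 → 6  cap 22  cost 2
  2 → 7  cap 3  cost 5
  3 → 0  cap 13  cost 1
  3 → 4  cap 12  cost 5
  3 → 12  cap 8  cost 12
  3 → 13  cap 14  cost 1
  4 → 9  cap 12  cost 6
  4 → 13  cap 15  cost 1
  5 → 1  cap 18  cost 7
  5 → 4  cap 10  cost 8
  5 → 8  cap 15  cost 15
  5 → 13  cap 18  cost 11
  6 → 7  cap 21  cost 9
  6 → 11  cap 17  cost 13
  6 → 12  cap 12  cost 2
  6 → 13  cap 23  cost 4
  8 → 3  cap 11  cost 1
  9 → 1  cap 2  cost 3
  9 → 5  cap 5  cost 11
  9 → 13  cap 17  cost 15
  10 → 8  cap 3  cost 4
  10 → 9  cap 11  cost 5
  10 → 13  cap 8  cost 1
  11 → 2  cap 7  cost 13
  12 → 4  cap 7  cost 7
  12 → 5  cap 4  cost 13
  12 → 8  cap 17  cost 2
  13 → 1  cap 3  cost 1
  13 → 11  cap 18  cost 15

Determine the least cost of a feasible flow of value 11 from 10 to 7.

shortest-cost path #1: 10→8→3→0→7 push 3 @ unit cost 9 (adds 27)
shortest-cost path #2: 10→13→1→6→7 push 3 @ unit cost 12 (adds 36)
shortest-cost path #3: 10→9→1→6→7 push 2 @ unit cost 18 (adds 36)
shortest-cost path #4: 10→9→5→1→6→7 push 3 @ unit cost 33 (adds 99)
total cost = 198

Minimum cost for 11 units: 198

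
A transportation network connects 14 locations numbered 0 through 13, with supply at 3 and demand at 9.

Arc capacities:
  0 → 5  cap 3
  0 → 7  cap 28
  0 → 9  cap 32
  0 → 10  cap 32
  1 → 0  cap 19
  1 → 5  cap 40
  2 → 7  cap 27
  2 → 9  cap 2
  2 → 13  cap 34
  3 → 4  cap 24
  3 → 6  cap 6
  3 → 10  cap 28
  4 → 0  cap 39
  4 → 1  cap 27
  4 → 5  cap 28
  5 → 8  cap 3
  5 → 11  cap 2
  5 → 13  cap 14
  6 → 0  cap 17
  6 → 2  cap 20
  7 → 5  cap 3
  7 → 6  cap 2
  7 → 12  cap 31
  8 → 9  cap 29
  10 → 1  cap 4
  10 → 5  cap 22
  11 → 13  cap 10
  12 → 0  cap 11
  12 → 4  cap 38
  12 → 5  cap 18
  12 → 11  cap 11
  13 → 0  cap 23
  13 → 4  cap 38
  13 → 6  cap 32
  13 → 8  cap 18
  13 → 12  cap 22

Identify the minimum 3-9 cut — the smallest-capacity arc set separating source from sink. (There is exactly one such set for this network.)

Min-cut arcs: {(3,4), (3,6), (5,8), (5,11), (5,13), (10,1)} (total capacity 53)

augment #1: 3→4→0→9 push 24
augment #2: 3→6→0→9 push 6
augment #3: 3→10→1→0→9 push 2
augment #4: 3→10→5→8→9 push 3
augment #5: 3→10→5→13→8→9 push 14
augment #6: 3→10→1→0→6→2→9 push 2
augment #7: 3→10→5→11→13→8→9 push 2
max flow = 53; residual-reachable set from 3 gives S-side
cut edges (S→T): {(3,4), (3,6), (5,8), (5,11), (5,13), (10,1)} total cap 53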